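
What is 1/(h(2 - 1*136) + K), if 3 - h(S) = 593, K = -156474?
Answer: -1/157064 ≈ -6.3668e-6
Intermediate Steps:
h(S) = -590 (h(S) = 3 - 1*593 = 3 - 593 = -590)
1/(h(2 - 1*136) + K) = 1/(-590 - 156474) = 1/(-157064) = -1/157064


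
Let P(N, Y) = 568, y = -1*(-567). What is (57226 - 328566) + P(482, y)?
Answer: -270772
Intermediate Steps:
y = 567
(57226 - 328566) + P(482, y) = (57226 - 328566) + 568 = -271340 + 568 = -270772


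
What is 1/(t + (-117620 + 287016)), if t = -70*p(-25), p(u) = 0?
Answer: 1/169396 ≈ 5.9033e-6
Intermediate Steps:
t = 0 (t = -70*0 = 0)
1/(t + (-117620 + 287016)) = 1/(0 + (-117620 + 287016)) = 1/(0 + 169396) = 1/169396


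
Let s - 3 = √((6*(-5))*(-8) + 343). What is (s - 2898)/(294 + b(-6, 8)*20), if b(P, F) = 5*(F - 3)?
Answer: -2895/794 + √583/794 ≈ -3.6157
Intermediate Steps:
b(P, F) = -15 + 5*F (b(P, F) = 5*(-3 + F) = -15 + 5*F)
s = 3 + √583 (s = 3 + √((6*(-5))*(-8) + 343) = 3 + √(-30*(-8) + 343) = 3 + √(240 + 343) = 3 + √583 ≈ 27.145)
(s - 2898)/(294 + b(-6, 8)*20) = ((3 + √583) - 2898)/(294 + (-15 + 5*8)*20) = (-2895 + √583)/(294 + (-15 + 40)*20) = (-2895 + √583)/(294 + 25*20) = (-2895 + √583)/(294 + 500) = (-2895 + √583)/794 = (-2895 + √583)*(1/794) = -2895/794 + √583/794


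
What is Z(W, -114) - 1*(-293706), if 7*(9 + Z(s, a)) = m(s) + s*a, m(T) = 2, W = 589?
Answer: 284105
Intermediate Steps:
Z(s, a) = -61/7 + a*s/7 (Z(s, a) = -9 + (2 + s*a)/7 = -9 + (2 + a*s)/7 = -9 + (2/7 + a*s/7) = -61/7 + a*s/7)
Z(W, -114) - 1*(-293706) = (-61/7 + (⅐)*(-114)*589) - 1*(-293706) = (-61/7 - 67146/7) + 293706 = -9601 + 293706 = 284105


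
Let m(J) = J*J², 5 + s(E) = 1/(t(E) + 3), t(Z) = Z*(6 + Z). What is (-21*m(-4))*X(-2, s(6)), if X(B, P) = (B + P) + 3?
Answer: -133952/25 ≈ -5358.1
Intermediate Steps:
s(E) = -5 + 1/(3 + E*(6 + E)) (s(E) = -5 + 1/(E*(6 + E) + 3) = -5 + 1/(3 + E*(6 + E)))
X(B, P) = 3 + B + P
m(J) = J³
(-21*m(-4))*X(-2, s(6)) = (-21*(-4)³)*(3 - 2 + (-14 - 5*6*(6 + 6))/(3 + 6*(6 + 6))) = (-21*(-64))*(3 - 2 + (-14 - 5*6*12)/(3 + 6*12)) = 1344*(3 - 2 + (-14 - 360)/(3 + 72)) = 1344*(3 - 2 - 374/75) = 1344*(-299/75) = -133952/25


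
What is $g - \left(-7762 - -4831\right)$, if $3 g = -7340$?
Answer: $\frac{1453}{3} \approx 484.33$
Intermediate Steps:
$g = - \frac{7340}{3}$ ($g = \frac{1}{3} \left(-7340\right) = - \frac{7340}{3} \approx -2446.7$)
$g - \left(-7762 - -4831\right) = - \frac{7340}{3} - \left(-7762 - -4831\right) = - \frac{7340}{3} - \left(-7762 + 4831\right) = - \frac{7340}{3} - -2931 = - \frac{7340}{3} + 2931 = \frac{1453}{3}$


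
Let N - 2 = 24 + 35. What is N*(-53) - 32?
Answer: -3265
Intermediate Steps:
N = 61 (N = 2 + (24 + 35) = 2 + 59 = 61)
N*(-53) - 32 = 61*(-53) - 32 = -3233 - 32 = -3265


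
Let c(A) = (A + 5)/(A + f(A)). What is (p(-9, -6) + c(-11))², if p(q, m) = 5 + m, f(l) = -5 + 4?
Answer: ¼ ≈ 0.25000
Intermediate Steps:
f(l) = -1
c(A) = (5 + A)/(-1 + A) (c(A) = (A + 5)/(A - 1) = (5 + A)/(-1 + A))
(p(-9, -6) + c(-11))² = ((5 - 6) + (5 - 11)/(-1 - 11))² = (-1 - 6/(-12))² = (-1 - 1/12*(-6))² = (-1 + ½)² = (-½)² = ¼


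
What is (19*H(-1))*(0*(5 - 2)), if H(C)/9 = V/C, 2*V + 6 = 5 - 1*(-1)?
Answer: 0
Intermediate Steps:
V = 0 (V = -3 + (5 - 1*(-1))/2 = -3 + (5 + 1)/2 = -3 + (1/2)*6 = -3 + 3 = 0)
H(C) = 0 (H(C) = 9*(0/C) = 9*0 = 0)
(19*H(-1))*(0*(5 - 2)) = (19*0)*(0*(5 - 2)) = 0*(0*3) = 0*0 = 0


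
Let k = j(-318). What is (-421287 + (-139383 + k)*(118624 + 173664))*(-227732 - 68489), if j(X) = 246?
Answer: 12046862773708203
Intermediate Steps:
k = 246
(-421287 + (-139383 + k)*(118624 + 173664))*(-227732 - 68489) = (-421287 + (-139383 + 246)*(118624 + 173664))*(-227732 - 68489) = (-421287 - 139137*292288)*(-296221) = (-421287 - 40668075456)*(-296221) = -40668496743*(-296221) = 12046862773708203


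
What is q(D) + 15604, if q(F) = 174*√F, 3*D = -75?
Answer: 15604 + 870*I ≈ 15604.0 + 870.0*I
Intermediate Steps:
D = -25 (D = (⅓)*(-75) = -25)
q(D) + 15604 = 174*√(-25) + 15604 = 174*(5*I) + 15604 = 870*I + 15604 = 15604 + 870*I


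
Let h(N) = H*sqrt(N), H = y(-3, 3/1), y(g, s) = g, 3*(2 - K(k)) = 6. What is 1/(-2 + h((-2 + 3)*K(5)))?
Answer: -1/2 ≈ -0.50000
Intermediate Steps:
K(k) = 0 (K(k) = 2 - 1/3*6 = 2 - 2 = 0)
H = -3
h(N) = -3*sqrt(N)
1/(-2 + h((-2 + 3)*K(5))) = 1/(-2 - 3*sqrt((-2 + 3)*0)) = 1/(-2 - 3*sqrt(1*0)) = 1/(-2 - 3*sqrt(0)) = 1/(-2 - 3*0) = 1/(-2 + 0) = 1/(-2) = -1/2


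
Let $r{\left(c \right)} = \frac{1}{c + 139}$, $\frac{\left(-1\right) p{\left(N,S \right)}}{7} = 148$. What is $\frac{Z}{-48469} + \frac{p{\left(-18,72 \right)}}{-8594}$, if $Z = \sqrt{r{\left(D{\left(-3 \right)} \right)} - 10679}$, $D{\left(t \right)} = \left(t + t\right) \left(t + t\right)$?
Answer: $\frac{518}{4297} - \frac{2 i \sqrt{3270442}}{1696415} \approx 0.12055 - 0.0021321 i$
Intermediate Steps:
$D{\left(t \right)} = 4 t^{2}$ ($D{\left(t \right)} = 2 t 2 t = 4 t^{2}$)
$p{\left(N,S \right)} = -1036$ ($p{\left(N,S \right)} = \left(-7\right) 148 = -1036$)
$r{\left(c \right)} = \frac{1}{139 + c}$
$Z = \frac{2 i \sqrt{3270442}}{35}$ ($Z = \sqrt{\frac{1}{139 + 4 \left(-3\right)^{2}} - 10679} = \sqrt{\frac{1}{139 + 4 \cdot 9} - 10679} = \sqrt{\frac{1}{139 + 36} - 10679} = \sqrt{\frac{1}{175} - 10679} = \sqrt{- \frac{1868824}{175}} = \frac{2 i \sqrt{3270442}}{35} \approx 103.34 i$)
$\frac{Z}{-48469} + \frac{p{\left(-18,72 \right)}}{-8594} = \frac{\frac{2}{35} i \sqrt{3270442}}{-48469} - \frac{1036}{-8594} = \frac{2 i \sqrt{3270442}}{35} \left(- \frac{1}{48469}\right) - - \frac{518}{4297} = - \frac{2 i \sqrt{3270442}}{1696415} + \frac{518}{4297} = \frac{518}{4297} - \frac{2 i \sqrt{3270442}}{1696415}$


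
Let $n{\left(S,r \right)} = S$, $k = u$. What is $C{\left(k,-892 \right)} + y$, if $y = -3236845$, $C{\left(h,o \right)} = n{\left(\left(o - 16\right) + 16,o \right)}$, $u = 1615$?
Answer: $-3237737$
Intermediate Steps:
$k = 1615$
$C{\left(h,o \right)} = o$ ($C{\left(h,o \right)} = \left(o - 16\right) + 16 = \left(-16 + o\right) + 16 = o$)
$C{\left(k,-892 \right)} + y = -892 - 3236845 = -3237737$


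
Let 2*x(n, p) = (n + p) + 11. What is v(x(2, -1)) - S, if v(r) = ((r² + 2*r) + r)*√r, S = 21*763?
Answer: -16023 + 54*√6 ≈ -15891.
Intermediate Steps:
x(n, p) = 11/2 + n/2 + p/2 (x(n, p) = ((n + p) + 11)/2 = (11 + n + p)/2 = 11/2 + n/2 + p/2)
S = 16023
v(r) = √r*(r² + 3*r) (v(r) = (r² + 3*r)*√r = √r*(r² + 3*r))
v(x(2, -1)) - S = (11/2 + (½)*2 + (½)*(-1))^(3/2)*(3 + (11/2 + (½)*2 + (½)*(-1))) - 1*16023 = (11/2 + 1 - ½)^(3/2)*(3 + (11/2 + 1 - ½)) - 16023 = 6^(3/2)*(3 + 6) - 16023 = (6*√6)*9 - 16023 = 54*√6 - 16023 = -16023 + 54*√6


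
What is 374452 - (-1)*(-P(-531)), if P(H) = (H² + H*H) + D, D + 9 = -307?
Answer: -189154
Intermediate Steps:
D = -316 (D = -9 - 307 = -316)
P(H) = -316 + 2*H² (P(H) = (H² + H*H) - 316 = (H² + H²) - 316 = 2*H² - 316 = -316 + 2*H²)
374452 - (-1)*(-P(-531)) = 374452 - (-1)*(-(-316 + 2*(-531)²)) = 374452 - (-1)*(-(-316 + 2*281961)) = 374452 - (-1)*(-(-316 + 563922)) = 374452 - (-1)*(-1*563606) = 374452 - (-1)*(-563606) = 374452 - 1*563606 = 374452 - 563606 = -189154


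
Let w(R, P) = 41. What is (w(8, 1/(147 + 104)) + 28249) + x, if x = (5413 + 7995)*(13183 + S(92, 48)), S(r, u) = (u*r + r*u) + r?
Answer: 296438946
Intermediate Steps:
S(r, u) = r + 2*r*u (S(r, u) = (r*u + r*u) + r = 2*r*u + r = r + 2*r*u)
x = 296410656 (x = (5413 + 7995)*(13183 + 92*(1 + 2*48)) = 13408*(13183 + 92*(1 + 96)) = 13408*(13183 + 92*97) = 13408*(13183 + 8924) = 13408*22107 = 296410656)
(w(8, 1/(147 + 104)) + 28249) + x = (41 + 28249) + 296410656 = 28290 + 296410656 = 296438946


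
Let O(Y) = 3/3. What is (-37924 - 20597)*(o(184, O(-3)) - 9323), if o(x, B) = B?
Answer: 545532762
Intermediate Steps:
O(Y) = 1 (O(Y) = 3*(1/3) = 1)
(-37924 - 20597)*(o(184, O(-3)) - 9323) = (-37924 - 20597)*(1 - 9323) = -58521*(-9322) = 545532762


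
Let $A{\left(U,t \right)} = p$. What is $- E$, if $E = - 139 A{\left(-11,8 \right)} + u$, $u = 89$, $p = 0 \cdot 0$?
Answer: $-89$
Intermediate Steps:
$p = 0$
$A{\left(U,t \right)} = 0$
$E = 89$ ($E = \left(-139\right) 0 + 89 = 0 + 89 = 89$)
$- E = \left(-1\right) 89 = -89$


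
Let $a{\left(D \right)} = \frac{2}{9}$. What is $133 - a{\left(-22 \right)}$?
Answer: $\frac{1195}{9} \approx 132.78$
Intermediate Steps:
$a{\left(D \right)} = \frac{2}{9}$ ($a{\left(D \right)} = 2 \cdot \frac{1}{9} = \frac{2}{9}$)
$133 - a{\left(-22 \right)} = 133 - \frac{2}{9} = \frac{1195}{9}$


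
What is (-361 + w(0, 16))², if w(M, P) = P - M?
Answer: 119025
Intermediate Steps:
(-361 + w(0, 16))² = (-361 + (16 - 1*0))² = (-361 + (16 + 0))² = (-361 + 16)² = (-345)² = 119025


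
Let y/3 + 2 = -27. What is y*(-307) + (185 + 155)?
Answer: 27049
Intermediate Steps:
y = -87 (y = -6 + 3*(-27) = -6 - 81 = -87)
y*(-307) + (185 + 155) = -87*(-307) + (185 + 155) = 26709 + 340 = 27049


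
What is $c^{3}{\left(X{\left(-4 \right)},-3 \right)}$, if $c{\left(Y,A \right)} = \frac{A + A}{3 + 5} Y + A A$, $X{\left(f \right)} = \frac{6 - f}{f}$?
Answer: $\frac{658503}{512} \approx 1286.1$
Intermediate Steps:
$X{\left(f \right)} = \frac{6 - f}{f}$
$c{\left(Y,A \right)} = A^{2} + \frac{A Y}{4}$ ($c{\left(Y,A \right)} = \frac{2 A}{8} Y + A^{2} = 2 A \frac{1}{8} Y + A^{2} = \frac{A}{4} Y + A^{2} = \frac{A Y}{4} + A^{2} = A^{2} + \frac{A Y}{4}$)
$c^{3}{\left(X{\left(-4 \right)},-3 \right)} = \left(\frac{1}{4} \left(-3\right) \left(\frac{6 - -4}{-4} + 4 \left(-3\right)\right)\right)^{3} = \left(\frac{1}{4} \left(-3\right) \left(- \frac{6 + 4}{4} - 12\right)\right)^{3} = \left(\frac{1}{4} \left(-3\right) \left(\left(- \frac{1}{4}\right) 10 - 12\right)\right)^{3} = \left(\frac{1}{4} \left(-3\right) \left(- \frac{5}{2} - 12\right)\right)^{3} = \left(\frac{1}{4} \left(-3\right) \left(- \frac{29}{2}\right)\right)^{3} = \left(\frac{87}{8}\right)^{3} = \frac{658503}{512}$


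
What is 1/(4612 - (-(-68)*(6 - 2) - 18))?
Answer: 1/4358 ≈ 0.00022946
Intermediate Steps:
1/(4612 - (-(-68)*(6 - 2) - 18)) = 1/(4612 - (-(-68)*4 - 18)) = 1/(4612 - (-34*(-8) - 18)) = 1/(4612 - (272 - 18)) = 1/(4612 - 1*254) = 1/(4612 - 254) = 1/4358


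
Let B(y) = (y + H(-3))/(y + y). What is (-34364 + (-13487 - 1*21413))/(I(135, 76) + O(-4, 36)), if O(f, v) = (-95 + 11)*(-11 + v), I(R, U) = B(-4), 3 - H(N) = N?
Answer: 277056/8401 ≈ 32.979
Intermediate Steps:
H(N) = 3 - N
B(y) = (6 + y)/(2*y) (B(y) = (y + (3 - 1*(-3)))/(y + y) = (y + (3 + 3))/((2*y)) = (y + 6)*(1/(2*y)) = (6 + y)*(1/(2*y)) = (6 + y)/(2*y))
I(R, U) = -1/4 (I(R, U) = (1/2)*(6 - 4)/(-4) = (1/2)*(-1/4)*2 = -1/4)
O(f, v) = 924 - 84*v (O(f, v) = -84*(-11 + v) = 924 - 84*v)
(-34364 + (-13487 - 1*21413))/(I(135, 76) + O(-4, 36)) = (-34364 + (-13487 - 1*21413))/(-1/4 + (924 - 84*36)) = (-34364 + (-13487 - 21413))/(-1/4 + (924 - 3024)) = (-34364 - 34900)/(-1/4 - 2100) = -69264/(-8401/4) = -69264*(-4/8401) = 277056/8401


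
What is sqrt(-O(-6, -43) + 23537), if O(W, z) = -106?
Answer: 3*sqrt(2627) ≈ 153.76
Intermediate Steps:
sqrt(-O(-6, -43) + 23537) = sqrt(-1*(-106) + 23537) = sqrt(106 + 23537) = sqrt(23643) = 3*sqrt(2627)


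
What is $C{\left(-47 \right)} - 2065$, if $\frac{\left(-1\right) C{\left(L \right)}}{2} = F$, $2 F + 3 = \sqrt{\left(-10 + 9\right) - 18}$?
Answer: $-2062 - i \sqrt{19} \approx -2062.0 - 4.3589 i$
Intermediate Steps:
$F = - \frac{3}{2} + \frac{i \sqrt{19}}{2}$ ($F = - \frac{3}{2} + \frac{\sqrt{\left(-10 + 9\right) - 18}}{2} = - \frac{3}{2} + \frac{\sqrt{-1 - 18}}{2} = - \frac{3}{2} + \frac{\sqrt{-19}}{2} = - \frac{3}{2} + \frac{i \sqrt{19}}{2} \approx -1.5 + 2.1795 i$)
$C{\left(L \right)} = 3 - i \sqrt{19}$ ($C{\left(L \right)} = - 2 \left(- \frac{3}{2} + \frac{i \sqrt{19}}{2}\right) = 3 - i \sqrt{19}$)
$C{\left(-47 \right)} - 2065 = \left(3 - i \sqrt{19}\right) - 2065 = -2062 - i \sqrt{19}$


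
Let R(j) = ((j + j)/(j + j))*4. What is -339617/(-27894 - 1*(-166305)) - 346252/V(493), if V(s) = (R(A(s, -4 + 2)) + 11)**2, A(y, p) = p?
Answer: -1777833311/1153425 ≈ -1541.4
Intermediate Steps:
R(j) = 4 (R(j) = ((2*j)/((2*j)))*4 = ((2*j)*(1/(2*j)))*4 = 1*4 = 4)
V(s) = 225 (V(s) = (4 + 11)**2 = 15**2 = 225)
-339617/(-27894 - 1*(-166305)) - 346252/V(493) = -339617/(-27894 - 1*(-166305)) - 346252/225 = -339617/(-27894 + 166305) - 346252*1/225 = -339617/138411 - 346252/225 = -1777833311/1153425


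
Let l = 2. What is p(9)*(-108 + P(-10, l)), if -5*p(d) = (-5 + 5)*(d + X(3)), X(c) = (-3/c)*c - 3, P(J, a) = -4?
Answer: 0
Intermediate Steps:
X(c) = -6 (X(c) = -3 - 3 = -6)
p(d) = 0 (p(d) = -(-5 + 5)*(d - 6)/5 = -0*(-6 + d) = -⅕*0 = 0)
p(9)*(-108 + P(-10, l)) = 0*(-108 - 4) = 0*(-112) = 0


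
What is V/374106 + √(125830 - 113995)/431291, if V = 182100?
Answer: 30350/62351 + 3*√1315/431291 ≈ 0.48701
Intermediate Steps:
V/374106 + √(125830 - 113995)/431291 = 182100/374106 + √(125830 - 113995)/431291 = 182100*(1/374106) + √11835*(1/431291) = 30350/62351 + (3*√1315)*(1/431291) = 30350/62351 + 3*√1315/431291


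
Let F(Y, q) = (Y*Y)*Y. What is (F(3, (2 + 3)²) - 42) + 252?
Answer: 237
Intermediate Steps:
F(Y, q) = Y³ (F(Y, q) = Y²*Y = Y³)
(F(3, (2 + 3)²) - 42) + 252 = (3³ - 42) + 252 = (27 - 42) + 252 = -15 + 252 = 237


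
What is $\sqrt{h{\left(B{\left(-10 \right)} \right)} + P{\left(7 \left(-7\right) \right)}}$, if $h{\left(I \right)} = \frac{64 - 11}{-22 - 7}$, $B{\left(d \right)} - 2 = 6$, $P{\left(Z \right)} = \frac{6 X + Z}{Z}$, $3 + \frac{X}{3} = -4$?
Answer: $\frac{\sqrt{71862}}{203} \approx 1.3205$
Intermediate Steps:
$X = -21$ ($X = -9 + 3 \left(-4\right) = -9 - 12 = -21$)
$P{\left(Z \right)} = \frac{-126 + Z}{Z}$ ($P{\left(Z \right)} = \frac{6 \left(-21\right) + Z}{Z} = \frac{-126 + Z}{Z}$)
$B{\left(d \right)} = 8$ ($B{\left(d \right)} = 2 + 6 = 8$)
$h{\left(I \right)} = - \frac{53}{29}$ ($h{\left(I \right)} = \frac{53}{-29} = 53 \left(- \frac{1}{29}\right) = - \frac{53}{29}$)
$\sqrt{h{\left(B{\left(-10 \right)} \right)} + P{\left(7 \left(-7\right) \right)}} = \sqrt{- \frac{53}{29} + \frac{-126 + 7 \left(-7\right)}{7 \left(-7\right)}} = \sqrt{- \frac{53}{29} + \frac{-126 - 49}{-49}} = \sqrt{- \frac{53}{29} - - \frac{25}{7}} = \sqrt{- \frac{53}{29} + \frac{25}{7}} = \sqrt{\frac{354}{203}} = \frac{\sqrt{71862}}{203}$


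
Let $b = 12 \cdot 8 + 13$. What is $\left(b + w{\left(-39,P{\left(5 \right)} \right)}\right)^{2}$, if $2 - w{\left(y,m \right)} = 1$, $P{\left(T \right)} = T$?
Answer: $12100$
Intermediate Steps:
$w{\left(y,m \right)} = 1$ ($w{\left(y,m \right)} = 2 - 1 = 1$)
$b = 109$ ($b = 96 + 13 = 109$)
$\left(b + w{\left(-39,P{\left(5 \right)} \right)}\right)^{2} = \left(109 + 1\right)^{2} = 110^{2} = 12100$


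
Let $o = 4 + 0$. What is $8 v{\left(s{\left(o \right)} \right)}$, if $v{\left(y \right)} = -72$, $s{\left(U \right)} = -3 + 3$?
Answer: $-576$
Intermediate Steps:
$o = 4$
$s{\left(U \right)} = 0$
$8 v{\left(s{\left(o \right)} \right)} = 8 \left(-72\right) = -576$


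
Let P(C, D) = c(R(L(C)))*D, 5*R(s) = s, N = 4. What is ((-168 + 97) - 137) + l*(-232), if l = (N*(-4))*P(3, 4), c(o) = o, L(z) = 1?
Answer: 13808/5 ≈ 2761.6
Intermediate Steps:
R(s) = s/5
P(C, D) = D/5 (P(C, D) = ((1/5)*1)*D = D/5)
l = -64/5 (l = (4*(-4))*((1/5)*4) = -16*4/5 = -64/5 ≈ -12.800)
((-168 + 97) - 137) + l*(-232) = ((-168 + 97) - 137) - 64/5*(-232) = (-71 - 137) + 14848/5 = -208 + 14848/5 = 13808/5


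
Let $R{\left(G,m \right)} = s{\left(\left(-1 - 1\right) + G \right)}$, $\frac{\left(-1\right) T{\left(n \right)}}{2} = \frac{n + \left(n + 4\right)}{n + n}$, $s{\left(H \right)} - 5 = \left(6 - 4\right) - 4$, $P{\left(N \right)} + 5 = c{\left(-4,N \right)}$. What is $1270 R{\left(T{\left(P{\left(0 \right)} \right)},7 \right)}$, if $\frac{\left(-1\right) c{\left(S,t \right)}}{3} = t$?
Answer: $3810$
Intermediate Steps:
$c{\left(S,t \right)} = - 3 t$
$P{\left(N \right)} = -5 - 3 N$
$s{\left(H \right)} = 3$ ($s{\left(H \right)} = 5 + \left(\left(6 - 4\right) - 4\right) = 5 + \left(2 - 4\right) = 5 - 2 = 3$)
$T{\left(n \right)} = - \frac{4 + 2 n}{n}$ ($T{\left(n \right)} = - 2 \frac{n + \left(n + 4\right)}{n + n} = - 2 \frac{n + \left(4 + n\right)}{2 n} = - 2 \left(4 + 2 n\right) \frac{1}{2 n} = - 2 \frac{4 + 2 n}{2 n} = - \frac{4 + 2 n}{n}$)
$R{\left(G,m \right)} = 3$
$1270 R{\left(T{\left(P{\left(0 \right)} \right)},7 \right)} = 1270 \cdot 3 = 3810$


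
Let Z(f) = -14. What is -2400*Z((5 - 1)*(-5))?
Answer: 33600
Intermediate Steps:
-2400*Z((5 - 1)*(-5)) = -2400*(-14) = 33600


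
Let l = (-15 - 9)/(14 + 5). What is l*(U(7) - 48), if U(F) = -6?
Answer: 1296/19 ≈ 68.211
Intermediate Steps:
l = -24/19 ≈ -1.2632
l*(U(7) - 48) = -24*(-6 - 48)/19 = -24/19*(-54) = 1296/19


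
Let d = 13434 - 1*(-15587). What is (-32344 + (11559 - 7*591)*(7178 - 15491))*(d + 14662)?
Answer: -2696614056690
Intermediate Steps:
d = 29021 (d = 13434 + 15587 = 29021)
(-32344 + (11559 - 7*591)*(7178 - 15491))*(d + 14662) = (-32344 + (11559 - 7*591)*(7178 - 15491))*(29021 + 14662) = (-32344 + (11559 - 4137)*(-8313))*43683 = (-32344 + 7422*(-8313))*43683 = (-32344 - 61699086)*43683 = -61731430*43683 = -2696614056690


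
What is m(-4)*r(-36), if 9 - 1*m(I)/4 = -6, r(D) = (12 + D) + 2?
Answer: -1320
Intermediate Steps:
r(D) = 14 + D
m(I) = 60 (m(I) = 36 - 4*(-6) = 36 + 24 = 60)
m(-4)*r(-36) = 60*(14 - 36) = 60*(-22) = -1320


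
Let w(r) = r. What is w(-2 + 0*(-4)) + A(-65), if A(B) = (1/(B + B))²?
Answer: -33799/16900 ≈ -1.9999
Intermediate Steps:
A(B) = 1/(4*B²) (A(B) = (1/(2*B))² = 1/(4*B²))
w(-2 + 0*(-4)) + A(-65) = (-2 + 0*(-4)) + (¼)/(-65)² = (-2 + 0) + (¼)*(1/4225) = -2 + 1/16900 = -33799/16900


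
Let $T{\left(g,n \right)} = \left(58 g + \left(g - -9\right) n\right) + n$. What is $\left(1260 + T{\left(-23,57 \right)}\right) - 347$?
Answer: $-1162$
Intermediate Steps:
$T{\left(g,n \right)} = n + 58 g + n \left(9 + g\right)$ ($T{\left(g,n \right)} = \left(58 g + \left(g + 9\right) n\right) + n = \left(58 g + \left(9 + g\right) n\right) + n = \left(58 g + n \left(9 + g\right)\right) + n = n + 58 g + n \left(9 + g\right)$)
$\left(1260 + T{\left(-23,57 \right)}\right) - 347 = \left(1260 + \left(10 \cdot 57 + 58 \left(-23\right) - 1311\right)\right) - 347 = \left(1260 - 2075\right) - 347 = -815 - 347 = -1162$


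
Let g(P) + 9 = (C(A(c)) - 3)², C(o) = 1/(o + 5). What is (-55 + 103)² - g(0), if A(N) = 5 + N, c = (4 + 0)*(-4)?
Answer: 82907/36 ≈ 2303.0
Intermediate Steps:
c = -16 (c = 4*(-4) = -16)
C(o) = 1/(5 + o)
g(P) = 37/36 (g(P) = -9 + (1/(5 + (5 - 16)) - 3)² = -9 + (1/(5 - 11) - 3)² = -9 + (1/(-6) - 3)² = -9 + (-⅙ - 3)² = -9 + (-19/6)² = -9 + 361/36 = 37/36)
(-55 + 103)² - g(0) = (-55 + 103)² - 1*37/36 = 48² - 37/36 = 2304 - 37/36 = 82907/36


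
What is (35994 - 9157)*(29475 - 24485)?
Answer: 133916630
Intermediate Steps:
(35994 - 9157)*(29475 - 24485) = 26837*4990 = 133916630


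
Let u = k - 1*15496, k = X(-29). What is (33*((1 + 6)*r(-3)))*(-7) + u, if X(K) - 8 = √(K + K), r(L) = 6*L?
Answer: 13618 + I*√58 ≈ 13618.0 + 7.6158*I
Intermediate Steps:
X(K) = 8 + √2*√K (X(K) = 8 + √(K + K) = 8 + √(2*K) = 8 + √2*√K)
k = 8 + I*√58 (k = 8 + √2*√(-29) = 8 + √2*(I*√29) = 8 + I*√58 ≈ 8.0 + 7.6158*I)
u = -15488 + I*√58 (u = (8 + I*√58) - 1*15496 = (8 + I*√58) - 15496 = -15488 + I*√58 ≈ -15488.0 + 7.6158*I)
(33*((1 + 6)*r(-3)))*(-7) + u = (33*((1 + 6)*(6*(-3))))*(-7) + (-15488 + I*√58) = (33*(7*(-18)))*(-7) + (-15488 + I*√58) = (33*(-126))*(-7) + (-15488 + I*√58) = -4158*(-7) + (-15488 + I*√58) = 29106 + (-15488 + I*√58) = 13618 + I*√58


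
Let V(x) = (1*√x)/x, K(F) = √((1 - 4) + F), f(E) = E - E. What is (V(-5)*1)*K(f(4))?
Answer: √15/5 ≈ 0.77460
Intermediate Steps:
f(E) = 0
K(F) = √(-3 + F)
V(x) = x^(-½) (V(x) = √x/x = x^(-½))
(V(-5)*1)*K(f(4)) = (1/√(-5))*√(-3 + 0) = (-I*√5/5*1)*√(-3) = (-I*√5/5)*(I*√3) = √15/5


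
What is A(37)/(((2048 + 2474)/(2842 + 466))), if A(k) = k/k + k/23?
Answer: 99240/52003 ≈ 1.9084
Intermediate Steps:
A(k) = 1 + k/23 (A(k) = 1 + k*(1/23) = 1 + k/23)
A(37)/(((2048 + 2474)/(2842 + 466))) = (1 + (1/23)*37)/(((2048 + 2474)/(2842 + 466))) = (1 + 37/23)/((4522/3308)) = 60/(23*((4522*(1/3308)))) = 60/(23*(2261/1654)) = (60/23)*(1654/2261) = 99240/52003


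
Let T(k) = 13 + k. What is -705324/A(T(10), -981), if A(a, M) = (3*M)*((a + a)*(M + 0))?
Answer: -117554/22134303 ≈ -0.0053109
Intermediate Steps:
A(a, M) = 6*a*M**2 (A(a, M) = (3*M)*((2*a)*M) = (3*M)*(2*M*a) = 6*a*M**2)
-705324/A(T(10), -981) = -705324*1/(5774166*(13 + 10)) = -705324/(6*23*962361) = -705324/132805818 = -705324*1/132805818 = -117554/22134303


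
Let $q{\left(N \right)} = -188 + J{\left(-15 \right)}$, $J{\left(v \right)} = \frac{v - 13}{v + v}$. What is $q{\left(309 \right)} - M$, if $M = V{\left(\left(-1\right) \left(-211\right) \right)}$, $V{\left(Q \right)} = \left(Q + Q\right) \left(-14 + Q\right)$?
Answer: $- \frac{1249816}{15} \approx -83321.0$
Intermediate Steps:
$V{\left(Q \right)} = 2 Q \left(-14 + Q\right)$
$M = 83134$ ($M = 2 \left(\left(-1\right) \left(-211\right)\right) \left(-14 - -211\right) = 2 \cdot 211 \left(-14 + 211\right) = 2 \cdot 211 \cdot 197 = 83134$)
$J{\left(v \right)} = \frac{-13 + v}{2 v}$
$q{\left(N \right)} = - \frac{2806}{15}$ ($q{\left(N \right)} = -188 + \frac{-13 - 15}{2 \left(-15\right)} = -188 + \frac{1}{2} \left(- \frac{1}{15}\right) \left(-28\right) = -188 + \frac{14}{15} = - \frac{2806}{15}$)
$q{\left(309 \right)} - M = - \frac{2806}{15} - 83134 = - \frac{1249816}{15}$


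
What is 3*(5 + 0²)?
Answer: 15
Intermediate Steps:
3*(5 + 0²) = 3*(5 + 0) = 3*5 = 15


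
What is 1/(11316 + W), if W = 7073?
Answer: 1/18389 ≈ 5.4380e-5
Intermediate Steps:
1/(11316 + W) = 1/(11316 + 7073) = 1/18389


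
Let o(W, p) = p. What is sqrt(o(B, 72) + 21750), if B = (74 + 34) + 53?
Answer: sqrt(21822) ≈ 147.72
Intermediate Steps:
B = 161 (B = 108 + 53 = 161)
sqrt(o(B, 72) + 21750) = sqrt(72 + 21750) = sqrt(21822)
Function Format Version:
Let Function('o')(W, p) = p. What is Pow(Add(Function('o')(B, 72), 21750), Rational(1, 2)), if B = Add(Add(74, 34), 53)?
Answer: Pow(21822, Rational(1, 2)) ≈ 147.72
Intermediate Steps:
B = 161 (B = Add(108, 53) = 161)
Pow(Add(Function('o')(B, 72), 21750), Rational(1, 2)) = Pow(Add(72, 21750), Rational(1, 2)) = Pow(21822, Rational(1, 2))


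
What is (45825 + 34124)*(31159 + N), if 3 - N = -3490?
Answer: 2770392748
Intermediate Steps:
N = 3493 (N = 3 - 1*(-3490) = 3 + 3490 = 3493)
(45825 + 34124)*(31159 + N) = (45825 + 34124)*(31159 + 3493) = 79949*34652 = 2770392748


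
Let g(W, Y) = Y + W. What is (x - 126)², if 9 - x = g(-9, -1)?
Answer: 11449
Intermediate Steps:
g(W, Y) = W + Y
x = 19 (x = 9 - (-9 - 1) = 9 - 1*(-10) = 9 + 10 = 19)
(x - 126)² = (19 - 126)² = (-107)² = 11449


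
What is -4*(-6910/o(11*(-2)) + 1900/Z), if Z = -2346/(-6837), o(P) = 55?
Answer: -93100752/4301 ≈ -21646.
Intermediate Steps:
Z = 782/2279 (Z = -2346*(-1/6837) = 782/2279 ≈ 0.34313)
-4*(-6910/o(11*(-2)) + 1900/Z) = -4*(-6910/55 + 1900/(782/2279)) = -4*(-6910*1/55 + 1900*(2279/782)) = -4*(-1382/11 + 2165050/391) = -4*23275188/4301 = -93100752/4301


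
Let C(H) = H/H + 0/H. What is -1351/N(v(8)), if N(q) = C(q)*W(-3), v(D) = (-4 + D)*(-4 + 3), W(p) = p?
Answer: 1351/3 ≈ 450.33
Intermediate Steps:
C(H) = 1 (C(H) = 1 + 0 = 1)
v(D) = 4 - D (v(D) = (-4 + D)*(-1) = 4 - D)
N(q) = -3 (N(q) = 1*(-3) = -3)
-1351/N(v(8)) = -1351/(-3) = -1351*(-⅓) = 1351/3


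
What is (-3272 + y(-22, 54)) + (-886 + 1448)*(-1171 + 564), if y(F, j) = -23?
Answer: -344429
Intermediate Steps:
(-3272 + y(-22, 54)) + (-886 + 1448)*(-1171 + 564) = (-3272 - 23) + (-886 + 1448)*(-1171 + 564) = -3295 + 562*(-607) = -3295 - 341134 = -344429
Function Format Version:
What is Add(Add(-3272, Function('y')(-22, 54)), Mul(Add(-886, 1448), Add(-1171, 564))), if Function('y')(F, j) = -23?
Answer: -344429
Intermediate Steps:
Add(Add(-3272, Function('y')(-22, 54)), Mul(Add(-886, 1448), Add(-1171, 564))) = Add(Add(-3272, -23), Mul(Add(-886, 1448), Add(-1171, 564))) = Add(-3295, Mul(562, -607)) = Add(-3295, -341134) = -344429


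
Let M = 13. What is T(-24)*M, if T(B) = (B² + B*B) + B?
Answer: 14664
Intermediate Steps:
T(B) = B + 2*B² (T(B) = (B² + B²) + B = 2*B² + B = B + 2*B²)
T(-24)*M = -24*(1 + 2*(-24))*13 = -24*(1 - 48)*13 = -24*(-47)*13 = 1128*13 = 14664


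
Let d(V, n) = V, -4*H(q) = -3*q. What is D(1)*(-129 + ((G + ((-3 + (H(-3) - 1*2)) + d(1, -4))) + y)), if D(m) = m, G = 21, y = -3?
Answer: -469/4 ≈ -117.25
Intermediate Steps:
H(q) = 3*q/4 (H(q) = -(-3)*q/4 = 3*q/4)
D(1)*(-129 + ((G + ((-3 + (H(-3) - 1*2)) + d(1, -4))) + y)) = 1*(-129 + ((21 + ((-3 + ((¾)*(-3) - 1*2)) + 1)) - 3)) = 1*(-129 + ((21 + ((-3 + (-9/4 - 2)) + 1)) - 3)) = 1*(-129 + ((21 + ((-3 - 17/4) + 1)) - 3)) = 1*(-129 + ((21 + (-29/4 + 1)) - 3)) = 1*(-129 + ((21 - 25/4) - 3)) = 1*(-129 + (59/4 - 3)) = 1*(-129 + 47/4) = 1*(-469/4) = -469/4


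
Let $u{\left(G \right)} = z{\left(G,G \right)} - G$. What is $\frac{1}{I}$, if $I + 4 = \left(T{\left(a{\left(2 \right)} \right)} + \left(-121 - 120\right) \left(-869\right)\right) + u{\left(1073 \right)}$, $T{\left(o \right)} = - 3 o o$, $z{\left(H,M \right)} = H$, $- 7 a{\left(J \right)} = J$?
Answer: $\frac{49}{10261813} \approx 4.775 \cdot 10^{-6}$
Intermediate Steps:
$a{\left(J \right)} = - \frac{J}{7}$
$T{\left(o \right)} = - 3 o^{2}$
$u{\left(G \right)} = 0$ ($u{\left(G \right)} = G - G = 0$)
$I = \frac{10261813}{49}$ ($I = -4 + \left(\left(- 3 \left(\left(- \frac{1}{7}\right) 2\right)^{2} + \left(-121 - 120\right) \left(-869\right)\right) + 0\right) = -4 - \left(\frac{12}{49} - \left(-121 - 120\right) \left(-869\right)\right) = -4 + \left(\left(\left(-3\right) \frac{4}{49} - -209429\right) + 0\right) = -4 + \left(\left(- \frac{12}{49} + 209429\right) + 0\right) = -4 + \left(\frac{10262009}{49} + 0\right) = -4 + \frac{10262009}{49} = \frac{10261813}{49} \approx 2.0942 \cdot 10^{5}$)
$\frac{1}{I} = \frac{1}{\frac{10261813}{49}} = \frac{49}{10261813}$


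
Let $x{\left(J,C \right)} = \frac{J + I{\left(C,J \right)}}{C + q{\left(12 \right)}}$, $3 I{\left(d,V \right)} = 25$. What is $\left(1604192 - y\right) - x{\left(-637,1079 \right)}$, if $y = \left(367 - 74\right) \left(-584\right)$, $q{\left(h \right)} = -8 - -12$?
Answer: $\frac{5767964582}{3249} \approx 1.7753 \cdot 10^{6}$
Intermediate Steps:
$I{\left(d,V \right)} = \frac{25}{3}$ ($I{\left(d,V \right)} = \frac{1}{3} \cdot 25 = \frac{25}{3}$)
$q{\left(h \right)} = 4$ ($q{\left(h \right)} = -8 + 12 = 4$)
$y = -171112$ ($y = 293 \left(-584\right) = -171112$)
$x{\left(J,C \right)} = \frac{\frac{25}{3} + J}{4 + C}$ ($x{\left(J,C \right)} = \frac{J + \frac{25}{3}}{C + 4} = \frac{\frac{25}{3} + J}{4 + C}$)
$\left(1604192 - y\right) - x{\left(-637,1079 \right)} = \left(1604192 - -171112\right) - \frac{\frac{25}{3} - 637}{4 + 1079} = \left(1604192 + 171112\right) - \frac{1}{1083} \left(- \frac{1886}{3}\right) = 1775304 - \frac{1}{1083} \left(- \frac{1886}{3}\right) = 1775304 - - \frac{1886}{3249} = 1775304 + \frac{1886}{3249} = \frac{5767964582}{3249}$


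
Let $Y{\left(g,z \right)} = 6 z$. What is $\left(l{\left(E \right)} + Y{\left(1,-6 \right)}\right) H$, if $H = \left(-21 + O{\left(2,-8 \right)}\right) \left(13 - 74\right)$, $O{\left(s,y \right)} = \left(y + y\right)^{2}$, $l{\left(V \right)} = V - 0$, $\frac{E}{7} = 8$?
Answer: $-286700$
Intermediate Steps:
$E = 56$ ($E = 7 \cdot 8 = 56$)
$l{\left(V \right)} = V$ ($l{\left(V \right)} = V + 0 = V$)
$O{\left(s,y \right)} = 4 y^{2}$ ($O{\left(s,y \right)} = \left(2 y\right)^{2} = 4 y^{2}$)
$H = -14335$ ($H = \left(-21 + 4 \left(-8\right)^{2}\right) \left(13 - 74\right) = \left(-21 + 4 \cdot 64\right) \left(-61\right) = \left(-21 + 256\right) \left(-61\right) = 235 \left(-61\right) = -14335$)
$\left(l{\left(E \right)} + Y{\left(1,-6 \right)}\right) H = \left(56 + 6 \left(-6\right)\right) \left(-14335\right) = \left(56 - 36\right) \left(-14335\right) = 20 \left(-14335\right) = -286700$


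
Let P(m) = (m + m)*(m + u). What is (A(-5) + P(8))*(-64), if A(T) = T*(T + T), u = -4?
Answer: -7296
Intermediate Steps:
A(T) = 2*T² (A(T) = T*(2*T) = 2*T²)
P(m) = 2*m*(-4 + m) (P(m) = (m + m)*(m - 4) = (2*m)*(-4 + m) = 2*m*(-4 + m))
(A(-5) + P(8))*(-64) = (2*(-5)² + 2*8*(-4 + 8))*(-64) = (2*25 + 2*8*4)*(-64) = (50 + 64)*(-64) = 114*(-64) = -7296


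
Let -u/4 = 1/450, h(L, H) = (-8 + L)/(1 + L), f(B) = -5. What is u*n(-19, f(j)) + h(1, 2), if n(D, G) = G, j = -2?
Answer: -311/90 ≈ -3.4556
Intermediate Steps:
h(L, H) = (-8 + L)/(1 + L)
u = -2/225 (u = -4/450 = -4*1/450 = -2/225 ≈ -0.0088889)
u*n(-19, f(j)) + h(1, 2) = -2/225*(-5) + (-8 + 1)/(1 + 1) = 2/45 - 7/2 = -311/90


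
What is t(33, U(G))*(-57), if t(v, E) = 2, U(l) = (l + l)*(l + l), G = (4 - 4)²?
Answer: -114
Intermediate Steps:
G = 0 (G = 0² = 0)
U(l) = 4*l² (U(l) = (2*l)*(2*l) = 4*l²)
t(33, U(G))*(-57) = 2*(-57) = -114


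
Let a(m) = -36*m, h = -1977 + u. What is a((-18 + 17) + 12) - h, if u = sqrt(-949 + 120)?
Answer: 1581 - I*sqrt(829) ≈ 1581.0 - 28.792*I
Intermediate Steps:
u = I*sqrt(829) (u = sqrt(-829) = I*sqrt(829) ≈ 28.792*I)
h = -1977 + I*sqrt(829) ≈ -1977.0 + 28.792*I
a((-18 + 17) + 12) - h = -36*((-18 + 17) + 12) - (-1977 + I*sqrt(829)) = -36*(-1 + 12) + (1977 - I*sqrt(829)) = -36*11 + (1977 - I*sqrt(829)) = -396 + (1977 - I*sqrt(829)) = 1581 - I*sqrt(829)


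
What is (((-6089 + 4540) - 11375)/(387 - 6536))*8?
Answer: 103392/6149 ≈ 16.814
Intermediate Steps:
(((-6089 + 4540) - 11375)/(387 - 6536))*8 = ((-1549 - 11375)/(-6149))*8 = -12924*(-1/6149)*8 = (12924/6149)*8 = 103392/6149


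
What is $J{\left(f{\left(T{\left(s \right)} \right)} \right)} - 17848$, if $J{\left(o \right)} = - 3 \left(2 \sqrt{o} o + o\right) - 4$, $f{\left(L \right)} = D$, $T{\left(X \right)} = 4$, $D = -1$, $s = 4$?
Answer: $-17849 + 6 i \approx -17849.0 + 6.0 i$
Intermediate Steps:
$f{\left(L \right)} = -1$
$J{\left(o \right)} = -4 - 6 o^{\frac{3}{2}} - 3 o$ ($J{\left(o \right)} = - 3 \left(2 o^{\frac{3}{2}} + o\right) - 4 = - 3 \left(o + 2 o^{\frac{3}{2}}\right) - 4 = \left(- 6 o^{\frac{3}{2}} - 3 o\right) - 4 = -4 - 6 o^{\frac{3}{2}} - 3 o$)
$J{\left(f{\left(T{\left(s \right)} \right)} \right)} - 17848 = \left(-4 - 6 \left(-1\right)^{\frac{3}{2}} - -3\right) - 17848 = \left(-4 - 6 \left(- i\right) + 3\right) - 17848 = \left(-4 + 6 i + 3\right) - 17848 = \left(-1 + 6 i\right) - 17848 = -17849 + 6 i$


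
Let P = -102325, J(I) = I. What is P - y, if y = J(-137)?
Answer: -102188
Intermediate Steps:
y = -137
P - y = -102325 - 1*(-137) = -102325 + 137 = -102188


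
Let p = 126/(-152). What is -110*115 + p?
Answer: -961463/76 ≈ -12651.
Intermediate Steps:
p = -63/76 (p = 126*(-1/152) = -63/76 ≈ -0.82895)
-110*115 + p = -110*115 - 63/76 = -12650 - 63/76 = -961463/76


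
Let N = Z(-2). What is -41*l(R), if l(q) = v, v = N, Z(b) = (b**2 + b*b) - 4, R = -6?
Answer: -164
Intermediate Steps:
Z(b) = -4 + 2*b**2 (Z(b) = (b**2 + b**2) - 4 = 2*b**2 - 4 = -4 + 2*b**2)
N = 4 (N = -4 + 2*(-2)**2 = -4 + 2*4 = -4 + 8 = 4)
v = 4
l(q) = 4
-41*l(R) = -41*4 = -164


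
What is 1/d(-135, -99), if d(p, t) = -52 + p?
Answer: -1/187 ≈ -0.0053476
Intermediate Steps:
1/d(-135, -99) = 1/(-52 - 135) = 1/(-187) = -1/187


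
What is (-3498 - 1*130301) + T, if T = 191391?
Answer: 57592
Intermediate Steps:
(-3498 - 1*130301) + T = (-3498 - 1*130301) + 191391 = (-3498 - 130301) + 191391 = -133799 + 191391 = 57592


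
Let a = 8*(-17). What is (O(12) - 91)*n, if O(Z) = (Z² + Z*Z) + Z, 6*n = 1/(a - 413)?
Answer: -209/3294 ≈ -0.063449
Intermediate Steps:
a = -136
n = -1/3294 (n = 1/(6*(-136 - 413)) = (⅙)/(-549) = (⅙)*(-1/549) = -1/3294 ≈ -0.00030358)
O(Z) = Z + 2*Z² (O(Z) = (Z² + Z²) + Z = 2*Z² + Z = Z + 2*Z²)
(O(12) - 91)*n = (12*(1 + 2*12) - 91)*(-1/3294) = (12*(1 + 24) - 91)*(-1/3294) = (12*25 - 91)*(-1/3294) = (300 - 91)*(-1/3294) = 209*(-1/3294) = -209/3294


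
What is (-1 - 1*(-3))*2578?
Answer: 5156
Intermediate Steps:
(-1 - 1*(-3))*2578 = (-1 + 3)*2578 = 2*2578 = 5156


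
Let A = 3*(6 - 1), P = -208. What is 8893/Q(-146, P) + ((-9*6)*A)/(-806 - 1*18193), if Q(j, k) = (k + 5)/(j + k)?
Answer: 6645703812/428533 ≈ 15508.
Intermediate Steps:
A = 15 (A = 3*5 = 15)
Q(j, k) = (5 + k)/(j + k)
8893/Q(-146, P) + ((-9*6)*A)/(-806 - 1*18193) = 8893/(((5 - 208)/(-146 - 208))) + (-9*6*15)/(-806 - 1*18193) = 8893/((-203/(-354))) + (-54*15)/(-806 - 18193) = 8893/((-1/354*(-203))) - 810/(-18999) = 8893/(203/354) - 810*(-1/18999) = 8893*(354/203) + 90/2111 = 3148122/203 + 90/2111 = 6645703812/428533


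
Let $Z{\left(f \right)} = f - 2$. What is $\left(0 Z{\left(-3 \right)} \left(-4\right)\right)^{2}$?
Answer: $0$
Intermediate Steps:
$Z{\left(f \right)} = -2 + f$ ($Z{\left(f \right)} = f - 2 = -2 + f$)
$\left(0 Z{\left(-3 \right)} \left(-4\right)\right)^{2} = \left(0 \left(-2 - 3\right) \left(-4\right)\right)^{2} = \left(0 \left(-5\right) \left(-4\right)\right)^{2} = \left(0 \left(-4\right)\right)^{2} = 0^{2} = 0$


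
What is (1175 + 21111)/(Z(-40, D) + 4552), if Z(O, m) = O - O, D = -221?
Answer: 11143/2276 ≈ 4.8959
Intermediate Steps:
Z(O, m) = 0
(1175 + 21111)/(Z(-40, D) + 4552) = (1175 + 21111)/(0 + 4552) = 22286/4552 = 22286*(1/4552) = 11143/2276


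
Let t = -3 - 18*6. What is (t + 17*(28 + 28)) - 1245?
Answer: -404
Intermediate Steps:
t = -111 (t = -3 - 108 = -111)
(t + 17*(28 + 28)) - 1245 = (-111 + 17*(28 + 28)) - 1245 = (-111 + 17*56) - 1245 = (-111 + 952) - 1245 = 841 - 1245 = -404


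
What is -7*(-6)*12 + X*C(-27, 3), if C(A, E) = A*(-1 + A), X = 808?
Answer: 611352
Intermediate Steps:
-7*(-6)*12 + X*C(-27, 3) = -7*(-6)*12 + 808*(-27*(-1 - 27)) = 42*12 + 808*(-27*(-28)) = 504 + 808*756 = 504 + 610848 = 611352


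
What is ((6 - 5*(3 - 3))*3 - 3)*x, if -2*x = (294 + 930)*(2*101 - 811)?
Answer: 5590620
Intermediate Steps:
x = 372708 (x = -(294 + 930)*(2*101 - 811)/2 = -612*(202 - 811) = -612*(-609) = -½*(-745416) = 372708)
((6 - 5*(3 - 3))*3 - 3)*x = ((6 - 5*(3 - 3))*3 - 3)*372708 = ((6 - 5*0)*3 - 3)*372708 = ((6 + 0)*3 - 3)*372708 = (6*3 - 3)*372708 = (18 - 3)*372708 = 15*372708 = 5590620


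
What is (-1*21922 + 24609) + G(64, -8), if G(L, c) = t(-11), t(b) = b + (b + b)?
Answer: 2654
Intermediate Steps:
t(b) = 3*b (t(b) = b + 2*b = 3*b)
G(L, c) = -33 (G(L, c) = 3*(-11) = -33)
(-1*21922 + 24609) + G(64, -8) = (-1*21922 + 24609) - 33 = (-21922 + 24609) - 33 = 2687 - 33 = 2654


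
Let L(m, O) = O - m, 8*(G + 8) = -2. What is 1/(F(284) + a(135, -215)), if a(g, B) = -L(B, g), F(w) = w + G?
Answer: -4/297 ≈ -0.013468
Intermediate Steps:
G = -33/4 (G = -8 + (⅛)*(-2) = -8 - ¼ = -33/4 ≈ -8.2500)
F(w) = -33/4 + w (F(w) = w - 33/4 = -33/4 + w)
a(g, B) = B - g (a(g, B) = -(g - B) = B - g)
1/(F(284) + a(135, -215)) = 1/((-33/4 + 284) + (-215 - 1*135)) = 1/(1103/4 + (-215 - 135)) = 1/(1103/4 - 350) = 1/(-297/4) = -4/297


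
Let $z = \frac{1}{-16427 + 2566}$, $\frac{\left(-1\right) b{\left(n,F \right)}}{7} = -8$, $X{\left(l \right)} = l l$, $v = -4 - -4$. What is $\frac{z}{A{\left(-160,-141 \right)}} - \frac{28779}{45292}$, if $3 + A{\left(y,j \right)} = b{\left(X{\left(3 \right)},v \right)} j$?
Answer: $- \frac{3150956229089}{4958932262388} \approx -0.63541$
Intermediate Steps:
$v = 0$ ($v = -4 + 4 = 0$)
$X{\left(l \right)} = l^{2}$
$b{\left(n,F \right)} = 56$ ($b{\left(n,F \right)} = \left(-7\right) \left(-8\right) = 56$)
$z = - \frac{1}{13861}$ ($z = \frac{1}{-13861} = - \frac{1}{13861} \approx -7.2145 \cdot 10^{-5}$)
$A{\left(y,j \right)} = -3 + 56 j$
$\frac{z}{A{\left(-160,-141 \right)}} - \frac{28779}{45292} = - \frac{1}{13861 \left(-3 + 56 \left(-141\right)\right)} - \frac{28779}{45292} = - \frac{1}{13861 \left(-3 - 7896\right)} - \frac{28779}{45292} = - \frac{1}{13861 \left(-7899\right)} - \frac{28779}{45292} = \left(- \frac{1}{13861}\right) \left(- \frac{1}{7899}\right) - \frac{28779}{45292} = \frac{1}{109488039} - \frac{28779}{45292} = - \frac{3150956229089}{4958932262388}$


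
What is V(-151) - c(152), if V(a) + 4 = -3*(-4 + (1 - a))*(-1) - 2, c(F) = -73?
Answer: 511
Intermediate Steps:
V(a) = -15 - 3*a (V(a) = -4 + (-3*(-4 + (1 - a))*(-1) - 2) = -4 + (-3*(-3 - a)*(-1) - 2) = -4 + (-3*(3 + a) - 2) = -4 + ((-9 - 3*a) - 2) = -4 + (-11 - 3*a) = -15 - 3*a)
V(-151) - c(152) = (-15 - 3*(-151)) - 1*(-73) = (-15 + 453) + 73 = 438 + 73 = 511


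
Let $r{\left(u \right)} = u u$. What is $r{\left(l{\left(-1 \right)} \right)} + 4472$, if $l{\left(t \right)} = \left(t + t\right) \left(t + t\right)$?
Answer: $4488$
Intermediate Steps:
$l{\left(t \right)} = 4 t^{2}$ ($l{\left(t \right)} = 2 t 2 t = 4 t^{2}$)
$r{\left(u \right)} = u^{2}$
$r{\left(l{\left(-1 \right)} \right)} + 4472 = \left(4 \left(-1\right)^{2}\right)^{2} + 4472 = \left(4 \cdot 1\right)^{2} + 4472 = 4^{2} + 4472 = 16 + 4472 = 4488$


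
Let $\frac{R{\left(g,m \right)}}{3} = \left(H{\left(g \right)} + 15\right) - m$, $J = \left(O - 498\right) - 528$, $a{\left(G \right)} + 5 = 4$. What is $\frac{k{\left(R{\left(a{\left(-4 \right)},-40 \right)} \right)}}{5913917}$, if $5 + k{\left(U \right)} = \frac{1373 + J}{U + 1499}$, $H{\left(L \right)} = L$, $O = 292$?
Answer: $- \frac{7666}{9823016137} \approx -7.8041 \cdot 10^{-7}$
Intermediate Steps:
$a{\left(G \right)} = -1$ ($a{\left(G \right)} = -5 + 4 = -1$)
$J = -734$ ($J = \left(292 - 498\right) - 528 = -206 - 528 = -734$)
$R{\left(g,m \right)} = 45 - 3 m + 3 g$ ($R{\left(g,m \right)} = 3 \left(\left(g + 15\right) - m\right) = 3 \left(\left(15 + g\right) - m\right) = 3 \left(15 + g - m\right) = 45 - 3 m + 3 g$)
$k{\left(U \right)} = -5 + \frac{639}{1499 + U}$ ($k{\left(U \right)} = -5 + \frac{1373 - 734}{U + 1499} = -5 + \frac{639}{1499 + U}$)
$\frac{k{\left(R{\left(a{\left(-4 \right)},-40 \right)} \right)}}{5913917} = \frac{\frac{1}{1499 + \left(45 - -120 + 3 \left(-1\right)\right)} \left(-6856 - 5 \left(45 - -120 + 3 \left(-1\right)\right)\right)}{5913917} = \frac{-6856 - 5 \left(45 + 120 - 3\right)}{1499 + \left(45 + 120 - 3\right)} \frac{1}{5913917} = \frac{-6856 - 810}{1499 + 162} \cdot \frac{1}{5913917} = \frac{-6856 - 810}{1661} \cdot \frac{1}{5913917} = \frac{1}{1661} \left(-7666\right) \frac{1}{5913917} = \left(- \frac{7666}{1661}\right) \frac{1}{5913917} = - \frac{7666}{9823016137}$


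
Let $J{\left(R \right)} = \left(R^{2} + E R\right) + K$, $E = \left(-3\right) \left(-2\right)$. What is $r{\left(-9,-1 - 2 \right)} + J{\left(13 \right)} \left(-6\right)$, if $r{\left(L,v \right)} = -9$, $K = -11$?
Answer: $-1425$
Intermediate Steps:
$E = 6$
$J{\left(R \right)} = -11 + R^{2} + 6 R$ ($J{\left(R \right)} = \left(R^{2} + 6 R\right) - 11 = -11 + R^{2} + 6 R$)
$r{\left(-9,-1 - 2 \right)} + J{\left(13 \right)} \left(-6\right) = -9 + \left(-11 + 13^{2} + 6 \cdot 13\right) \left(-6\right) = -9 + \left(-11 + 169 + 78\right) \left(-6\right) = -9 + 236 \left(-6\right) = -9 - 1416 = -1425$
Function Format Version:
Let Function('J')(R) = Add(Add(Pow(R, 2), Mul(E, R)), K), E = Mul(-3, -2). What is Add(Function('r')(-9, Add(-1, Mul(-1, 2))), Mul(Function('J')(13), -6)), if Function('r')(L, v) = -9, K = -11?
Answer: -1425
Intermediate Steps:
E = 6
Function('J')(R) = Add(-11, Pow(R, 2), Mul(6, R)) (Function('J')(R) = Add(Add(Pow(R, 2), Mul(6, R)), -11) = Add(-11, Pow(R, 2), Mul(6, R)))
Add(Function('r')(-9, Add(-1, Mul(-1, 2))), Mul(Function('J')(13), -6)) = Add(-9, Mul(Add(-11, Pow(13, 2), Mul(6, 13)), -6)) = Add(-9, Mul(Add(-11, 169, 78), -6)) = Add(-9, Mul(236, -6)) = Add(-9, -1416) = -1425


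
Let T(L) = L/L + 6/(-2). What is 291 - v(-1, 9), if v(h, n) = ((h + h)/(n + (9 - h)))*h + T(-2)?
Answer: 5565/19 ≈ 292.89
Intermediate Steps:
T(L) = -2 (T(L) = 1 + 6*(-½) = 1 - 3 = -2)
v(h, n) = -2 + 2*h²/(9 + n - h) (v(h, n) = ((h + h)/(n + (9 - h)))*h - 2 = ((2*h)/(9 + n - h))*h - 2 = (2*h/(9 + n - h))*h - 2 = 2*h²/(9 + n - h) - 2 = -2 + 2*h²/(9 + n - h))
291 - v(-1, 9) = 291 - 2*(-9 - 1 + (-1)² - 1*9)/(9 + 9 - 1*(-1)) = 291 - 2*(-9 - 1 + 1 - 9)/(9 + 9 + 1) = 291 - 2*(-18)/19 = 291 - 1*(-36/19) = 291 + 36/19 = 5565/19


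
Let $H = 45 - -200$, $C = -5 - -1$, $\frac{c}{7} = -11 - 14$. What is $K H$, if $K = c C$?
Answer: $171500$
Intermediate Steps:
$c = -175$ ($c = 7 \left(-11 - 14\right) = 7 \left(-25\right) = -175$)
$C = -4$ ($C = -5 + 1 = -4$)
$K = 700$ ($K = \left(-175\right) \left(-4\right) = 700$)
$H = 245$ ($H = 45 + 200 = 245$)
$K H = 700 \cdot 245 = 171500$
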